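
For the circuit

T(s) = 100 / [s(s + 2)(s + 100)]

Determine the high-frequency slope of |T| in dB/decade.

Each pole contributes −20 dB/decade at high frequency; each zero contributes +20 dB/decade.
Net: 0 zero(s) − 3 pole(s) → -60 dB/decade.

-60 dB/decade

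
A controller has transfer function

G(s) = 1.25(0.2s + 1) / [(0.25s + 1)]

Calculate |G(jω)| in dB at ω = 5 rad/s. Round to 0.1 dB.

At ω = 5 rad/s:
zero (1 + j5·0.2) = 1 + j1 → |·| ≈ 1.4142, ∠ ≈ 45.00°
pole (1 + j5·0.25) = 1 + j1.25 → |·| ≈ 1.6008, ∠ ≈ 51.34°
|G| = 1.25 · 1.4142 / (1.6008) ≈ 1.1043
Gain = 20 log₁₀(1.1043) ≈ 0.86 dB

0.9 dB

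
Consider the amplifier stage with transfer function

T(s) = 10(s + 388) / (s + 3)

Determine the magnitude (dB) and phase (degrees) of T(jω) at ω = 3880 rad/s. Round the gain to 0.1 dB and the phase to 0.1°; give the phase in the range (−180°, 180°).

20.0 dB, -5.7°

At s = jω = j3880:
zero (s+388): 388 + j3880 → |·| = √(388²+3880²) = √15204944 ≈ 3899.4, ∠ = arctan(3880/388) ≈ 84.29°
pole (s+3): 3 + j3880 → |·| = √(3²+3880²) = √15054409 ≈ 3880, ∠ = arctan(3880/3) ≈ 89.96°
|T| = 10 · 3899.4 / 3880 ≈ 10.05
Gain = 20 log₁₀(10.05) ≈ 20.04 dB
∠T = 84.29° − 89.96° = -5.67°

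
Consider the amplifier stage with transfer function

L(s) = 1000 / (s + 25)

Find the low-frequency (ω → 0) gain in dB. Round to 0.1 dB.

L(0) = 1000 / 25 = 40
20 log₁₀(40) ≈ 32.04 dB

32.0 dB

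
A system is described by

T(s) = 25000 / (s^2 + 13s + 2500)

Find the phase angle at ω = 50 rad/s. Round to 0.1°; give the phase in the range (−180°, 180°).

-90.0°

At s = jω = j50:
quadratic: (j50)² + 13·j50 + 2500 = 0 + j650 → |·| ≈ 650, ∠ ≈ 90.00°
∠T = 0.00° − 90.00° = -90.00°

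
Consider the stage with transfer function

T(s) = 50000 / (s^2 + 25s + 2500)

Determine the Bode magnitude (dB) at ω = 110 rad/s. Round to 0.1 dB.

14.0 dB

At s = jω = j110:
quadratic: (j110)² + 25·j110 + 2500 = -9600 + j2750 → |·| ≈ 9986.1, ∠ ≈ 164.02°
|T| = 50000 / 9986.1 ≈ 5.007
Gain = 20 log₁₀(5.007) ≈ 13.99 dB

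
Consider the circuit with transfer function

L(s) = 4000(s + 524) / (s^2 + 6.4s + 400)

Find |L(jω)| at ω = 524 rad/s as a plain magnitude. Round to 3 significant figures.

At s = jω = j524:
zero (s+524): 524 + j524 → |·| = √(524²+524²) = √549152 ≈ 741.05, ∠ = arctan(524/524) ≈ 45.00°
quadratic: (j524)² + 6.4·j524 + 400 = -274176 + j3353.6 → |·| ≈ 2.742e+05, ∠ ≈ 179.30°
|L| = 4000 · 741.05 / 2.742e+05 ≈ 10.81

10.8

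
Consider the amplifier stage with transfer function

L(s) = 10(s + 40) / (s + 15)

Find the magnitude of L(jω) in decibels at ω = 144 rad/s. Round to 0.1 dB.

At s = jω = j144:
zero (s+40): 40 + j144 → |·| = √(40²+144²) = √22336 ≈ 149.45, ∠ = arctan(144/40) ≈ 74.48°
pole (s+15): 15 + j144 → |·| = √(15²+144²) = √20961 ≈ 144.78, ∠ = arctan(144/15) ≈ 84.05°
|L| = 10 · 149.45 / 144.78 ≈ 10.323
Gain = 20 log₁₀(10.323) ≈ 20.28 dB

20.3 dB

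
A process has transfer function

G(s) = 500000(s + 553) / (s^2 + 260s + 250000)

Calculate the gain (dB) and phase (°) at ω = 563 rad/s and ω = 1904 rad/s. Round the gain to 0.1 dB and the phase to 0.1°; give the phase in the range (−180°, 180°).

At s = jω = j563:
zero (s+553): 553 + j563 → |·| = √(553²+563²) = √622778 ≈ 789.16, ∠ = arctan(563/553) ≈ 45.51°
quadratic: (j563)² + 260·j563 + 250000 = -66969 + j146380 → |·| ≈ 1.6097e+05, ∠ ≈ 114.58°
|G| = 500000 · 789.16 / 1.6097e+05 ≈ 2451.3
Gain = 20 log₁₀(2451.3) ≈ 67.79 dB
∠G = 45.51° − 114.58° = -69.07°

At s = jω = j1904:
zero (s+553): 553 + j1904 → |·| = √(553²+1904²) = √3931025 ≈ 1982.7, ∠ = arctan(1904/553) ≈ 73.80°
quadratic: (j1904)² + 260·j1904 + 250000 = -3375216 + j495040 → |·| ≈ 3.4113e+06, ∠ ≈ 171.66°
|G| = 500000 · 1982.7 / 3.4113e+06 ≈ 290.61
Gain = 20 log₁₀(290.61) ≈ 49.27 dB
∠G = 73.80° − 171.66° = -97.86°

ω = 563: 67.8 dB, -69.1°; ω = 1904: 49.3 dB, -97.9°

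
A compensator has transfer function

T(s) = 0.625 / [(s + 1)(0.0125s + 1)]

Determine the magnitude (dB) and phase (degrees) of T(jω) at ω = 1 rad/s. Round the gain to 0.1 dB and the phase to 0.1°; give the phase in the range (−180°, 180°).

At ω = 1 rad/s:
pole (1 + j1·1) = 1 + j1 → |·| ≈ 1.4142, ∠ ≈ 45.00°
pole (1 + j1·0.0125) = 1 + j0.0125 → |·| ≈ 1.0001, ∠ ≈ 0.72°
|T| = 0.625 · 1 / (1.4142 · 1.0001) ≈ 0.4419
Gain = 20 log₁₀(0.4419) ≈ -7.09 dB
∠T = (0°) − (45.00° + 0.72°) = -45.72°

-7.1 dB, -45.7°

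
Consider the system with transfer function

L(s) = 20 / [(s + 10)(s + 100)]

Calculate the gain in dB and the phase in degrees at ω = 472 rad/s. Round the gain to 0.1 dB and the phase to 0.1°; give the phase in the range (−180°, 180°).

-81.1 dB, -166.8°

At s = jω = j472:
pole (s+10): 10 + j472 → |·| = √(10²+472²) = √222884 ≈ 472.11, ∠ = arctan(472/10) ≈ 88.79°
pole (s+100): 100 + j472 → |·| = √(100²+472²) = √232784 ≈ 482.48, ∠ = arctan(472/100) ≈ 78.04°
|L| = 20 / 2.2778e+05 ≈ 8.7804e-05
Gain = 20 log₁₀(8.7804e-05) ≈ -81.13 dB
∠L = 0.00° − 166.83° = -166.83°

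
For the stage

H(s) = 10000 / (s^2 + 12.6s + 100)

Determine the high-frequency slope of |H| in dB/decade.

-40 dB/decade

Each pole contributes −20 dB/decade at high frequency; each zero contributes +20 dB/decade.
Net: 0 zero(s) − 2 pole(s) → -40 dB/decade.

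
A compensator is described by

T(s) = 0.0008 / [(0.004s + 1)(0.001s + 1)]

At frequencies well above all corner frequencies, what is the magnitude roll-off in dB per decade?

Each pole contributes −20 dB/decade at high frequency; each zero contributes +20 dB/decade.
Net: 0 zero(s) − 2 pole(s) → -40 dB/decade.

-40 dB/decade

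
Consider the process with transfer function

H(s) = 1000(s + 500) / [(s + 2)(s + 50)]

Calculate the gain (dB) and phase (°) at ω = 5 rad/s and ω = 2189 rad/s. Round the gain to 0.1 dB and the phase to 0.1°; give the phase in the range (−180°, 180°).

At s = jω = j5:
zero (s+500): 500 + j5 → |·| = √(500²+5²) = √250025 ≈ 500.02, ∠ = arctan(5/500) ≈ 0.57°
pole (s+2): 2 + j5 → |·| = √(2²+5²) = √29 ≈ 5.3852, ∠ = arctan(5/2) ≈ 68.20°
pole (s+50): 50 + j5 → |·| = √(50²+5²) = √2525 ≈ 50.249, ∠ = arctan(5/50) ≈ 5.71°
|H| = 1000 · 500.02 / 270.6 ≈ 1847.8
Gain = 20 log₁₀(1847.8) ≈ 65.33 dB
∠H = 0.57° − 73.91° = -73.34°

At s = jω = j2189:
zero (s+500): 500 + j2189 → |·| = √(500²+2189²) = √5041721 ≈ 2245.4, ∠ = arctan(2189/500) ≈ 77.13°
pole (s+2): 2 + j2189 → |·| = √(2²+2189²) = √4791725 ≈ 2189, ∠ = arctan(2189/2) ≈ 89.95°
pole (s+50): 50 + j2189 → |·| = √(50²+2189²) = √4794221 ≈ 2189.6, ∠ = arctan(2189/50) ≈ 88.69°
|H| = 1000 · 2245.4 / 4.793e+06 ≈ 0.46847
Gain = 20 log₁₀(0.46847) ≈ -6.59 dB
∠H = 77.13° − 178.64° = -101.51°

ω = 5: 65.3 dB, -73.3°; ω = 2189: -6.6 dB, -101.5°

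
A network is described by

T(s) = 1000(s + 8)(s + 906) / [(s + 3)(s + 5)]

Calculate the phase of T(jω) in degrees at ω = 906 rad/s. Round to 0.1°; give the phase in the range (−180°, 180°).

At s = jω = j906:
zero (s+8): 8 + j906 → |·| = √(8²+906²) = √820900 ≈ 906.04, ∠ = arctan(906/8) ≈ 89.49°
zero (s+906): 906 + j906 → |·| = √(906²+906²) = √1641672 ≈ 1281.3, ∠ = arctan(906/906) ≈ 45.00°
pole (s+3): 3 + j906 → |·| = √(3²+906²) = √820845 ≈ 906, ∠ = arctan(906/3) ≈ 89.81°
pole (s+5): 5 + j906 → |·| = √(5²+906²) = √820861 ≈ 906.01, ∠ = arctan(906/5) ≈ 89.68°
∠T = 134.49° − 179.49° = -45.00°

-45.0°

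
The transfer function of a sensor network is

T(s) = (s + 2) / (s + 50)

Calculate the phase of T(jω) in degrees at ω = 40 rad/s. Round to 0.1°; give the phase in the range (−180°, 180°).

At s = jω = j40:
zero (s+2): 2 + j40 → |·| = √(2²+40²) = √1604 ≈ 40.05, ∠ = arctan(40/2) ≈ 87.14°
pole (s+50): 50 + j40 → |·| = √(50²+40²) = √4100 ≈ 64.031, ∠ = arctan(40/50) ≈ 38.66°
∠T = 87.14° − 38.66° = 48.48°

48.5°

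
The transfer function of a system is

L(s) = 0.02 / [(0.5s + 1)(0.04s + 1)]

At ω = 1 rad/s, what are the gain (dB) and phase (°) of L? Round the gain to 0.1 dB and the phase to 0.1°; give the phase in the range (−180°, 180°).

At ω = 1 rad/s:
pole (1 + j1·0.5) = 1 + j0.5 → |·| ≈ 1.118, ∠ ≈ 26.57°
pole (1 + j1·0.04) = 1 + j0.04 → |·| ≈ 1.0008, ∠ ≈ 2.29°
|L| = 0.02 · 1 / (1.118 · 1.0008) ≈ 0.017875
Gain = 20 log₁₀(0.017875) ≈ -34.96 dB
∠L = (0°) − (26.57° + 2.29°) = -28.86°

-35.0 dB, -28.9°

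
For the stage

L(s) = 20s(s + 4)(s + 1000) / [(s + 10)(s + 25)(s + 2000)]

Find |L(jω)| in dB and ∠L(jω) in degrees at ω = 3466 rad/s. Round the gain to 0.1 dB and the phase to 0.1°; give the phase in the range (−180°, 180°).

25.1 dB, 14.4°

At s = jω = j3466:
zero (s+4): 4 + j3466 → |·| = √(4²+3466²) = √12013172 ≈ 3466, ∠ = arctan(3466/4) ≈ 89.93°
zero (s+1000): 1000 + j3466 → |·| = √(1000²+3466²) = √13013156 ≈ 3607.4, ∠ = arctan(3466/1000) ≈ 73.91°
zero at origin: s = j3466 → |·| = 3466, ∠ = 90.00°
pole (s+10): 10 + j3466 → |·| = √(10²+3466²) = √12013256 ≈ 3466, ∠ = arctan(3466/10) ≈ 89.83°
pole (s+25): 25 + j3466 → |·| = √(25²+3466²) = √12013781 ≈ 3466.1, ∠ = arctan(3466/25) ≈ 89.59°
pole (s+2000): 2000 + j3466 → |·| = √(2000²+3466²) = √16013156 ≈ 4001.6, ∠ = arctan(3466/2000) ≈ 60.01°
|L| = 20 · 4.3336e+10 / 4.8073e+10 ≈ 18.029
Gain = 20 log₁₀(18.029) ≈ 25.12 dB
∠L = 253.84° − 239.43° = 14.41°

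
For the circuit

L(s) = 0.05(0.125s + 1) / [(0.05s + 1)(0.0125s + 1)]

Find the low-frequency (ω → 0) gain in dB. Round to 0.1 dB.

L(0) = 0.05 · 1 / 1 = 0.05
20 log₁₀(0.05) ≈ -26.02 dB

-26.0 dB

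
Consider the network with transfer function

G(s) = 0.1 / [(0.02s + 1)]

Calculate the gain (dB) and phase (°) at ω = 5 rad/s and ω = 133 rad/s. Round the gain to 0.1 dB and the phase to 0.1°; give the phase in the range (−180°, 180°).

ω = 5: -20.0 dB, -5.7°; ω = 133: -29.1 dB, -69.4°

At ω = 5 rad/s:
pole (1 + j5·0.02) = 1 + j0.1 → |·| ≈ 1.005, ∠ ≈ 5.71°
|G| = 0.1 · 1 / (1.005) ≈ 0.099502
Gain = 20 log₁₀(0.099502) ≈ -20.04 dB
∠G = (0°) − (5.71°) = -5.71°

At ω = 133 rad/s:
pole (1 + j133·0.02) = 1 + j2.66 → |·| ≈ 2.8418, ∠ ≈ 69.40°
|G| = 0.1 · 1 / (2.8418) ≈ 0.035189
Gain = 20 log₁₀(0.035189) ≈ -29.07 dB
∠G = (0°) − (69.40°) = -69.40°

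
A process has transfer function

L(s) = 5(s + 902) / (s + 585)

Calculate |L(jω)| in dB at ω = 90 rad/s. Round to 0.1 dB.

At s = jω = j90:
zero (s+902): 902 + j90 → |·| = √(902²+90²) = √821704 ≈ 906.48, ∠ = arctan(90/902) ≈ 5.70°
pole (s+585): 585 + j90 → |·| = √(585²+90²) = √350325 ≈ 591.88, ∠ = arctan(90/585) ≈ 8.75°
|L| = 5 · 906.48 / 591.88 ≈ 7.6576
Gain = 20 log₁₀(7.6576) ≈ 17.68 dB

17.7 dB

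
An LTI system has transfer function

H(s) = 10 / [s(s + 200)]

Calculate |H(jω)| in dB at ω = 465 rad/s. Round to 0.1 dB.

At s = jω = j465:
pole (s+200): 200 + j465 → |·| = √(200²+465²) = √256225 ≈ 506.19, ∠ = arctan(465/200) ≈ 66.73°
pole at origin: |s| = 465, ∠ = 90.00° (in denominator)
|H| = 10 / 2.3538e+05 ≈ 4.2484e-05
Gain = 20 log₁₀(4.2484e-05) ≈ -87.44 dB

-87.4 dB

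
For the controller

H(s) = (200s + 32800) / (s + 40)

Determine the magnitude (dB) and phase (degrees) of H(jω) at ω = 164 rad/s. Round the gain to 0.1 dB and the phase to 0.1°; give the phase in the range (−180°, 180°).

Substitute s = j164:
Numerator: 200(j164) + 32800 = 32800 + j32800
Denominator: (j164) + 40 = 40 + j164
|N| = √(32800² + 32800²) ≈ 46386, ∠N ≈ 45.00°
|D| = √(40² + 164²) ≈ 168.81, ∠D ≈ 76.29°
|H| = 46386 / 168.81 ≈ 274.78
Gain = 20 log₁₀(274.78) ≈ 48.78 dB
∠H = 45.00° − 76.29° = -31.29°

48.8 dB, -31.3°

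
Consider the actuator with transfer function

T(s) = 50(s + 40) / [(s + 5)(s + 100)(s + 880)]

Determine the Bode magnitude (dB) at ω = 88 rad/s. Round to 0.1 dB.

At s = jω = j88:
zero (s+40): 40 + j88 → |·| = √(40²+88²) = √9344 ≈ 96.664, ∠ = arctan(88/40) ≈ 65.56°
pole (s+5): 5 + j88 → |·| = √(5²+88²) = √7769 ≈ 88.142, ∠ = arctan(88/5) ≈ 86.75°
pole (s+100): 100 + j88 → |·| = √(100²+88²) = √17744 ≈ 133.21, ∠ = arctan(88/100) ≈ 41.35°
pole (s+880): 880 + j88 → |·| = √(880²+88²) = √782144 ≈ 884.39, ∠ = arctan(88/880) ≈ 5.71°
|T| = 50 · 96.664 / 1.0384e+07 ≈ 0.00046545
Gain = 20 log₁₀(0.00046545) ≈ -66.64 dB

-66.6 dB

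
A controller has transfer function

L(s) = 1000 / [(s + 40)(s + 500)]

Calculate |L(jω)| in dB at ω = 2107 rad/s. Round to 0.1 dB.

-73.2 dB

At s = jω = j2107:
pole (s+40): 40 + j2107 → |·| = √(40²+2107²) = √4441049 ≈ 2107.4, ∠ = arctan(2107/40) ≈ 88.91°
pole (s+500): 500 + j2107 → |·| = √(500²+2107²) = √4689449 ≈ 2165.5, ∠ = arctan(2107/500) ≈ 76.65°
|L| = 1000 / 4.5636e+06 ≈ 0.00021913
Gain = 20 log₁₀(0.00021913) ≈ -73.19 dB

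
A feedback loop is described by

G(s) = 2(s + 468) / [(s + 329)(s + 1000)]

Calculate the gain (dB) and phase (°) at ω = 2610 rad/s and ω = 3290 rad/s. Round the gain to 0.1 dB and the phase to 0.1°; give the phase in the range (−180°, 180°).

At s = jω = j2610:
zero (s+468): 468 + j2610 → |·| = √(468²+2610²) = √7031124 ≈ 2651.6, ∠ = arctan(2610/468) ≈ 79.83°
pole (s+329): 329 + j2610 → |·| = √(329²+2610²) = √6920341 ≈ 2630.7, ∠ = arctan(2610/329) ≈ 82.82°
pole (s+1000): 1000 + j2610 → |·| = √(1000²+2610²) = √7812100 ≈ 2795, ∠ = arctan(2610/1000) ≈ 69.04°
|G| = 2 · 2651.6 / 7.3528e+06 ≈ 0.00072125
Gain = 20 log₁₀(0.00072125) ≈ -62.84 dB
∠G = 79.83° − 151.86° = -72.03°

At s = jω = j3290:
zero (s+468): 468 + j3290 → |·| = √(468²+3290²) = √11043124 ≈ 3323.1, ∠ = arctan(3290/468) ≈ 81.90°
pole (s+329): 329 + j3290 → |·| = √(329²+3290²) = √10932341 ≈ 3306.4, ∠ = arctan(3290/329) ≈ 84.29°
pole (s+1000): 1000 + j3290 → |·| = √(1000²+3290²) = √11824100 ≈ 3438.6, ∠ = arctan(3290/1000) ≈ 73.09°
|G| = 2 · 3323.1 / 1.1369e+07 ≈ 0.00058459
Gain = 20 log₁₀(0.00058459) ≈ -64.66 dB
∠G = 81.90° − 157.38° = -75.48°

ω = 2610: -62.8 dB, -72.0°; ω = 3290: -64.7 dB, -75.5°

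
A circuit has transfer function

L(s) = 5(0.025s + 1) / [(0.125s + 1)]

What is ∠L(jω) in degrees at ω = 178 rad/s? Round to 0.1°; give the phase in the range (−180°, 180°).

At ω = 178 rad/s:
zero (1 + j178·0.025) = 1 + j4.45 → |·| ≈ 4.561, ∠ ≈ 77.33°
pole (1 + j178·0.125) = 1 + j22.25 → |·| ≈ 22.272, ∠ ≈ 87.43°
∠L = (77.33°) − (87.43°) = -10.10°

-10.1°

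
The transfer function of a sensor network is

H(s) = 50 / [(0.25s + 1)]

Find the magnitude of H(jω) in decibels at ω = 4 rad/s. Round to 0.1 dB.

31.0 dB

At ω = 4 rad/s:
pole (1 + j4·0.25) = 1 + j1 → |·| ≈ 1.4142, ∠ ≈ 45.00°
|H| = 50 · 1 / (1.4142) ≈ 35.356
Gain = 20 log₁₀(35.356) ≈ 30.97 dB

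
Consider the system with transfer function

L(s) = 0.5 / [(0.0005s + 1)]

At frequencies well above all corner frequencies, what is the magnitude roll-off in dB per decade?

-20 dB/decade

Each pole contributes −20 dB/decade at high frequency; each zero contributes +20 dB/decade.
Net: 0 zero(s) − 1 pole(s) → -20 dB/decade.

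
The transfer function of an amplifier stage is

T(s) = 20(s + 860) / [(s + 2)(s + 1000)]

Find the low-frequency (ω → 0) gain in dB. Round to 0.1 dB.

18.7 dB

T(0) = 20·860 / (2·1000) = 8.6
20 log₁₀(8.6) ≈ 18.69 dB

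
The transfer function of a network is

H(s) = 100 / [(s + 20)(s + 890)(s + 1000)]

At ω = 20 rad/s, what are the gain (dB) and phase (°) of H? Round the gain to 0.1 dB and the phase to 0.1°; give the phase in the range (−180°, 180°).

-108.0 dB, -47.4°

At s = jω = j20:
pole (s+20): 20 + j20 → |·| = √(20²+20²) = √800 ≈ 28.284, ∠ = arctan(20/20) ≈ 45.00°
pole (s+890): 890 + j20 → |·| = √(890²+20²) = √792500 ≈ 890.22, ∠ = arctan(20/890) ≈ 1.29°
pole (s+1000): 1000 + j20 → |·| = √(1000²+20²) = √1000400 ≈ 1000.2, ∠ = arctan(20/1000) ≈ 1.15°
|H| = 100 / 2.5184e+07 ≈ 3.9708e-06
Gain = 20 log₁₀(3.9708e-06) ≈ -108.02 dB
∠H = 0.00° − 47.44° = -47.44°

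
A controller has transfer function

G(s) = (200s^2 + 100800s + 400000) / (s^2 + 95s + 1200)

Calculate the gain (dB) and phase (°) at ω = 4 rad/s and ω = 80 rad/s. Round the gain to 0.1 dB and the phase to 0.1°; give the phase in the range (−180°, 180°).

Substitute s = j4:
Numerator: 200(j4)^2 + 100800(j4) + 400000 = 396800 + j403200
Denominator: (j4)^2 + 95(j4) + 1200 = 1184 + j380
|N| = √(396800² + 403200²) ≈ 5.657e+05, ∠N ≈ 45.46°
|D| = √(1184² + 380²) ≈ 1243.5, ∠D ≈ 17.79°
|G| = 5.657e+05 / 1243.5 ≈ 454.93
Gain = 20 log₁₀(454.93) ≈ 53.16 dB
∠G = 45.46° − 17.79° = 27.67°

Substitute s = j80:
Numerator: 200(j80)^2 + 100800(j80) + 400000 = -880000 + j8064000
Denominator: (j80)^2 + 95(j80) + 1200 = -5200 + j7600
|N| = √(880000² + 8064000²) ≈ 8.1119e+06, ∠N ≈ 96.23°
|D| = √(5200² + 7600²) ≈ 9208.7, ∠D ≈ 124.38°
|G| = 8.1119e+06 / 9208.7 ≈ 880.9
Gain = 20 log₁₀(880.9) ≈ 58.90 dB
∠G = 96.23° − 124.38° = -28.15°

ω = 4: 53.2 dB, 27.7°; ω = 80: 58.9 dB, -28.2°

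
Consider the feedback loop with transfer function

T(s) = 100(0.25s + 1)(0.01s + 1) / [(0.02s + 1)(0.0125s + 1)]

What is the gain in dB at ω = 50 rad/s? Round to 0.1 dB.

58.5 dB

At ω = 50 rad/s:
zero (1 + j50·0.25) = 1 + j12.5 → |·| ≈ 12.54, ∠ ≈ 85.43°
zero (1 + j50·0.01) = 1 + j0.5 → |·| ≈ 1.118, ∠ ≈ 26.57°
pole (1 + j50·0.02) = 1 + j1 → |·| ≈ 1.4142, ∠ ≈ 45.00°
pole (1 + j50·0.0125) = 1 + j0.625 → |·| ≈ 1.1792, ∠ ≈ 32.01°
|T| = 100 · 12.54 · 1.118 / (1.4142 · 1.1792) ≈ 840.7
Gain = 20 log₁₀(840.7) ≈ 58.49 dB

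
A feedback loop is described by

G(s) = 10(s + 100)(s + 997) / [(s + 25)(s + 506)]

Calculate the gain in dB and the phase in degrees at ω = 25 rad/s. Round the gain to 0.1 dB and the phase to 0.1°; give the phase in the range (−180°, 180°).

At s = jω = j25:
zero (s+100): 100 + j25 → |·| = √(100²+25²) = √10625 ≈ 103.08, ∠ = arctan(25/100) ≈ 14.04°
zero (s+997): 997 + j25 → |·| = √(997²+25²) = √994634 ≈ 997.31, ∠ = arctan(25/997) ≈ 1.44°
pole (s+25): 25 + j25 → |·| = √(25²+25²) = √1250 ≈ 35.355, ∠ = arctan(25/25) ≈ 45.00°
pole (s+506): 506 + j25 → |·| = √(506²+25²) = √256661 ≈ 506.62, ∠ = arctan(25/506) ≈ 2.83°
|G| = 10 · 1.028e+05 / 17912 ≈ 57.392
Gain = 20 log₁₀(57.392) ≈ 35.18 dB
∠G = 15.48° − 47.83° = -32.35°

35.2 dB, -32.4°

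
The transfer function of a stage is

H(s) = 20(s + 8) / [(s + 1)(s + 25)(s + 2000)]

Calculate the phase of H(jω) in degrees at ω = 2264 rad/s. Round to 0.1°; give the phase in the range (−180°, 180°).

At s = jω = j2264:
zero (s+8): 8 + j2264 → |·| = √(8²+2264²) = √5125760 ≈ 2264, ∠ = arctan(2264/8) ≈ 89.80°
pole (s+1): 1 + j2264 → |·| = √(1²+2264²) = √5125697 ≈ 2264, ∠ = arctan(2264/1) ≈ 89.97°
pole (s+25): 25 + j2264 → |·| = √(25²+2264²) = √5126321 ≈ 2264.1, ∠ = arctan(2264/25) ≈ 89.37°
pole (s+2000): 2000 + j2264 → |·| = √(2000²+2264²) = √9125696 ≈ 3020.9, ∠ = arctan(2264/2000) ≈ 48.54°
∠H = 89.80° − 227.88° = -138.08°

-138.1°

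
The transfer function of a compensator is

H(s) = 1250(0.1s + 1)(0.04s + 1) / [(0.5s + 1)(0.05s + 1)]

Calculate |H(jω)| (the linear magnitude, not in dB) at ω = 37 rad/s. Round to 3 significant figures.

220

At ω = 37 rad/s:
zero (1 + j37·0.1) = 1 + j3.7 → |·| ≈ 3.8328, ∠ ≈ 74.88°
zero (1 + j37·0.04) = 1 + j1.48 → |·| ≈ 1.7862, ∠ ≈ 55.95°
pole (1 + j37·0.5) = 1 + j18.5 → |·| ≈ 18.527, ∠ ≈ 86.91°
pole (1 + j37·0.05) = 1 + j1.85 → |·| ≈ 2.103, ∠ ≈ 61.61°
|H| = 1250 · 3.8328 · 1.7862 / (18.527 · 2.103) ≈ 219.64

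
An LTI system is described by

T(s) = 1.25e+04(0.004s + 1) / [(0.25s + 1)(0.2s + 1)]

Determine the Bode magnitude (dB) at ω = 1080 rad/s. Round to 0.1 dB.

-0.4 dB

At ω = 1080 rad/s:
zero (1 + j1080·0.004) = 1 + j4.32 → |·| ≈ 4.4342, ∠ ≈ 76.97°
pole (1 + j1080·0.25) = 1 + j270 → |·| ≈ 270, ∠ ≈ 89.79°
pole (1 + j1080·0.2) = 1 + j216 → |·| ≈ 216, ∠ ≈ 89.73°
|T| = 1.25e+04 · 4.4342 / (270 · 216) ≈ 0.9504
Gain = 20 log₁₀(0.9504) ≈ -0.44 dB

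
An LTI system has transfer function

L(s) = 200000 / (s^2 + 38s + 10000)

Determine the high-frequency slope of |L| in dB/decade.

-40 dB/decade

Each pole contributes −20 dB/decade at high frequency; each zero contributes +20 dB/decade.
Net: 0 zero(s) − 2 pole(s) → -40 dB/decade.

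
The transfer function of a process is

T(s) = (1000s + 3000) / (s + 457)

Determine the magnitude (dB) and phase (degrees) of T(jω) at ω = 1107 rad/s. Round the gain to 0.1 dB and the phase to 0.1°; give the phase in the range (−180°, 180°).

59.3 dB, 22.3°

Substitute s = j1107:
Numerator: 1000(j1107) + 3000 = 3000 + j1107000
Denominator: (j1107) + 457 = 457 + j1107
|N| = √(3000² + 1107000²) ≈ 1.107e+06, ∠N ≈ 89.84°
|D| = √(457² + 1107²) ≈ 1197.6, ∠D ≈ 67.57°
|T| = 1.107e+06 / 1197.6 ≈ 924.35
Gain = 20 log₁₀(924.35) ≈ 59.32 dB
∠T = 89.84° − 67.57° = 22.27°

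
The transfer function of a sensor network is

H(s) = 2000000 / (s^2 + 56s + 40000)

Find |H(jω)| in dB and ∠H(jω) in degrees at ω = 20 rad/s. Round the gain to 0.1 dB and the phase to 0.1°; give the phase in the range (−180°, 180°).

34.1 dB, -1.6°

At s = jω = j20:
quadratic: (j20)² + 56·j20 + 40000 = 39600 + j1120 → |·| ≈ 39616, ∠ ≈ 1.62°
|H| = 2000000 / 39616 ≈ 50.485
Gain = 20 log₁₀(50.485) ≈ 34.06 dB
∠H = 0.00° − 1.62° = -1.62°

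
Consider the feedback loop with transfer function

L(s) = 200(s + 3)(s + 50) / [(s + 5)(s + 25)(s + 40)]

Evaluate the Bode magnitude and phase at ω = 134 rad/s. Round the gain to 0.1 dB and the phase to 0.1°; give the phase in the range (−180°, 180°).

3.5 dB, -82.4°

At s = jω = j134:
zero (s+3): 3 + j134 → |·| = √(3²+134²) = √17965 ≈ 134.03, ∠ = arctan(134/3) ≈ 88.72°
zero (s+50): 50 + j134 → |·| = √(50²+134²) = √20456 ≈ 143.02, ∠ = arctan(134/50) ≈ 69.54°
pole (s+5): 5 + j134 → |·| = √(5²+134²) = √17981 ≈ 134.09, ∠ = arctan(134/5) ≈ 87.86°
pole (s+25): 25 + j134 → |·| = √(25²+134²) = √18581 ≈ 136.31, ∠ = arctan(134/25) ≈ 79.43°
pole (s+40): 40 + j134 → |·| = √(40²+134²) = √19556 ≈ 139.84, ∠ = arctan(134/40) ≈ 73.38°
|L| = 200 · 19169 / 2.556e+06 ≈ 1.4999
Gain = 20 log₁₀(1.4999) ≈ 3.52 dB
∠L = 158.26° − 240.67° = -82.41°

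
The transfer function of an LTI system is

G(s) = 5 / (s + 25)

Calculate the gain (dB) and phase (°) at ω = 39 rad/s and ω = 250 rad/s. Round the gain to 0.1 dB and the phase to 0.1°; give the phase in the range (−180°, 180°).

Substitute s = j39:
Numerator: 5 = 5 + j0
Denominator: (j39) + 25 = 25 + j39
|N| = √(5² + 0²) ≈ 5, ∠N ≈ 0.00°
|D| = √(25² + 39²) ≈ 46.325, ∠D ≈ 57.34°
|G| = 5 / 46.325 ≈ 0.10793
Gain = 20 log₁₀(0.10793) ≈ -19.34 dB
∠G = 0.00° − 57.34° = -57.34°

Substitute s = j250:
Numerator: 5 = 5 + j0
Denominator: (j250) + 25 = 25 + j250
|N| = √(5² + 0²) ≈ 5, ∠N ≈ 0.00°
|D| = √(25² + 250²) ≈ 251.25, ∠D ≈ 84.29°
|G| = 5 / 251.25 ≈ 0.0199
Gain = 20 log₁₀(0.0199) ≈ -34.02 dB
∠G = 0.00° − 84.29° = -84.29°

ω = 39: -19.3 dB, -57.3°; ω = 250: -34.0 dB, -84.3°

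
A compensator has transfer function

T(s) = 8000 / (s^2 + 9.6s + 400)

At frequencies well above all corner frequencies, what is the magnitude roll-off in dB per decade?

Each pole contributes −20 dB/decade at high frequency; each zero contributes +20 dB/decade.
Net: 0 zero(s) − 2 pole(s) → -40 dB/decade.

-40 dB/decade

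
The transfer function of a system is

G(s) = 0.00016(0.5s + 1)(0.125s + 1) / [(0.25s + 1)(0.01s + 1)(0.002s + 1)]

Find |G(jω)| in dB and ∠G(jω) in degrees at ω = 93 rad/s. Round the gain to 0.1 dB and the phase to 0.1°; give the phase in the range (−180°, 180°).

At ω = 93 rad/s:
zero (1 + j93·0.5) = 1 + j46.5 → |·| ≈ 46.511, ∠ ≈ 88.77°
zero (1 + j93·0.125) = 1 + j11.625 → |·| ≈ 11.668, ∠ ≈ 85.08°
pole (1 + j93·0.25) = 1 + j23.25 → |·| ≈ 23.271, ∠ ≈ 87.54°
pole (1 + j93·0.01) = 1 + j0.93 → |·| ≈ 1.3656, ∠ ≈ 42.92°
pole (1 + j93·0.002) = 1 + j0.186 → |·| ≈ 1.0172, ∠ ≈ 10.54°
|G| = 0.00016 · 46.511 · 11.668 / (23.271 · 1.3656 · 1.0172) ≈ 0.0026861
Gain = 20 log₁₀(0.0026861) ≈ -51.42 dB
∠G = (88.77° + 85.08°) − (87.54° + 42.92° + 10.54°) = 32.85°

-51.4 dB, 32.9°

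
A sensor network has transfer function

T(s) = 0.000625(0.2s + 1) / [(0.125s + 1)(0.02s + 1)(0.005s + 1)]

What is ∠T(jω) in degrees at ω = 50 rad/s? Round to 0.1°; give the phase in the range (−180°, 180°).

-55.7°

At ω = 50 rad/s:
zero (1 + j50·0.2) = 1 + j10 → |·| ≈ 10.05, ∠ ≈ 84.29°
pole (1 + j50·0.125) = 1 + j6.25 → |·| ≈ 6.3295, ∠ ≈ 80.91°
pole (1 + j50·0.02) = 1 + j1 → |·| ≈ 1.4142, ∠ ≈ 45.00°
pole (1 + j50·0.005) = 1 + j0.25 → |·| ≈ 1.0308, ∠ ≈ 14.04°
∠T = (84.29°) − (80.91° + 45.00° + 14.04°) = -55.66°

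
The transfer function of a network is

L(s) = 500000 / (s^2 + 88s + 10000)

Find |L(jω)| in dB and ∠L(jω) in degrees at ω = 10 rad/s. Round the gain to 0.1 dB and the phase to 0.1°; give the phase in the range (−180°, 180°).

At s = jω = j10:
quadratic: (j10)² + 88·j10 + 10000 = 9900 + j880 → |·| ≈ 9939, ∠ ≈ 5.08°
|L| = 500000 / 9939 ≈ 50.307
Gain = 20 log₁₀(50.307) ≈ 34.03 dB
∠L = 0.00° − 5.08° = -5.08°

34.0 dB, -5.1°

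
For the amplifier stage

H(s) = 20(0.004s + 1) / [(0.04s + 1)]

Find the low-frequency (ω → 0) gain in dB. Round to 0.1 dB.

H(0) = 20 · 1 / 1 = 20
20 log₁₀(20) ≈ 26.02 dB

26.0 dB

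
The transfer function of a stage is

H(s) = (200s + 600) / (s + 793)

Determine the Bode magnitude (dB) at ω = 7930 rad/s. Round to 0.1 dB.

Substitute s = j7930:
Numerator: 200(j7930) + 600 = 600 + j1586000
Denominator: (j7930) + 793 = 793 + j7930
|N| = √(600² + 1586000²) ≈ 1.586e+06, ∠N ≈ 89.98°
|D| = √(793² + 7930²) ≈ 7969.6, ∠D ≈ 84.29°
|H| = 1.586e+06 / 7969.6 ≈ 199.01
Gain = 20 log₁₀(199.01) ≈ 45.98 dB

46.0 dB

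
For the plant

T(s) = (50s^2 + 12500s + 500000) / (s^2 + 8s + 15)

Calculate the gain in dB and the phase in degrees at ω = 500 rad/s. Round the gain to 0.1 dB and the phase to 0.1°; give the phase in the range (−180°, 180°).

34.7 dB, -26.6°

Substitute s = j500:
Numerator: 50(j500)^2 + 12500(j500) + 500000 = -12000000 + j6250000
Denominator: (j500)^2 + 8(j500) + 15 = -249985 + j4000
|N| = √(12000000² + 6250000²) ≈ 1.353e+07, ∠N ≈ 152.49°
|D| = √(249985² + 4000²) ≈ 2.5002e+05, ∠D ≈ 179.08°
|T| = 1.353e+07 / 2.5002e+05 ≈ 54.116
Gain = 20 log₁₀(54.116) ≈ 34.67 dB
∠T = 152.49° − 179.08° = -26.59°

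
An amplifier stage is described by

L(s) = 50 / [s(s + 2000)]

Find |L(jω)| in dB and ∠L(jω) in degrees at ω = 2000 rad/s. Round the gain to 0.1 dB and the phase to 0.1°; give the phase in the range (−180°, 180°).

-101.1 dB, -135.0°

At s = jω = j2000:
pole (s+2000): 2000 + j2000 → |·| = √(2000²+2000²) = √8000000 ≈ 2828.4, ∠ = arctan(2000/2000) ≈ 45.00°
pole at origin: |s| = 2000, ∠ = 90.00° (in denominator)
|L| = 50 / 5.6568e+06 ≈ 8.8389e-06
Gain = 20 log₁₀(8.8389e-06) ≈ -101.07 dB
∠L = 0.00° − 135.00° = -135.00°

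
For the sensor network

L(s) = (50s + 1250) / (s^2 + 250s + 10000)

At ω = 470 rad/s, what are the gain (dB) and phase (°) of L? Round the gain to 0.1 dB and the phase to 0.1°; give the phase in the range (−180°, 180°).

-20.2 dB, -63.9°

Substitute s = j470:
Numerator: 50(j470) + 1250 = 1250 + j23500
Denominator: (j470)^2 + 250(j470) + 10000 = -210900 + j117500
|N| = √(1250² + 23500²) ≈ 23533, ∠N ≈ 86.96°
|D| = √(210900² + 117500²) ≈ 2.4142e+05, ∠D ≈ 150.88°
|L| = 23533 / 2.4142e+05 ≈ 0.097477
Gain = 20 log₁₀(0.097477) ≈ -20.22 dB
∠L = 86.96° − 150.88° = -63.92°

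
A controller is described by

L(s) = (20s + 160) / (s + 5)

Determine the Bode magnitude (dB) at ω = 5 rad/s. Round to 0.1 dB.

Substitute s = j5:
Numerator: 20(j5) + 160 = 160 + j100
Denominator: (j5) + 5 = 5 + j5
|N| = √(160² + 100²) ≈ 188.68, ∠N ≈ 32.01°
|D| = √(5² + 5²) ≈ 7.0711, ∠D ≈ 45.00°
|L| = 188.68 / 7.0711 ≈ 26.683
Gain = 20 log₁₀(26.683) ≈ 28.52 dB

28.5 dB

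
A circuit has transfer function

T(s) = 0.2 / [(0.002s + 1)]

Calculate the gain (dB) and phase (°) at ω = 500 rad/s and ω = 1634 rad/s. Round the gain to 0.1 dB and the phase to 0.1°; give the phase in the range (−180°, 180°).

ω = 500: -17.0 dB, -45.0°; ω = 1634: -24.7 dB, -73.0°

At ω = 500 rad/s:
pole (1 + j500·0.002) = 1 + j1 → |·| ≈ 1.4142, ∠ ≈ 45.00°
|T| = 0.2 · 1 / (1.4142) ≈ 0.14142
Gain = 20 log₁₀(0.14142) ≈ -16.99 dB
∠T = (0°) − (45.00°) = -45.00°

At ω = 1634 rad/s:
pole (1 + j1634·0.002) = 1 + j3.268 → |·| ≈ 3.4176, ∠ ≈ 72.99°
|T| = 0.2 · 1 / (3.4176) ≈ 0.058521
Gain = 20 log₁₀(0.058521) ≈ -24.65 dB
∠T = (0°) − (72.99°) = -72.99°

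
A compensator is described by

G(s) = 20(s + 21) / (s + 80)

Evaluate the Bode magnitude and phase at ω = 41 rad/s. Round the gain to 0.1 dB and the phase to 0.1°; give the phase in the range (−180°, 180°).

20.2 dB, 35.7°

At s = jω = j41:
zero (s+21): 21 + j41 → |·| = √(21²+41²) = √2122 ≈ 46.065, ∠ = arctan(41/21) ≈ 62.88°
pole (s+80): 80 + j41 → |·| = √(80²+41²) = √8081 ≈ 89.894, ∠ = arctan(41/80) ≈ 27.14°
|G| = 20 · 46.065 / 89.894 ≈ 10.249
Gain = 20 log₁₀(10.249) ≈ 20.21 dB
∠G = 62.88° − 27.14° = 35.74°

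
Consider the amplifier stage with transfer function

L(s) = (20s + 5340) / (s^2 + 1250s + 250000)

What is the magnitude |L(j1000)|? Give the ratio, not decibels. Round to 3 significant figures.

0.0142

Substitute s = j1000:
Numerator: 20(j1000) + 5340 = 5340 + j20000
Denominator: (j1000)^2 + 1250(j1000) + 250000 = -750000 + j1250000
|N| = √(5340² + 20000²) ≈ 20701, ∠N ≈ 75.05°
|D| = √(750000² + 1250000²) ≈ 1.4577e+06, ∠D ≈ 120.96°
|L| = 20701 / 1.4577e+06 ≈ 0.014201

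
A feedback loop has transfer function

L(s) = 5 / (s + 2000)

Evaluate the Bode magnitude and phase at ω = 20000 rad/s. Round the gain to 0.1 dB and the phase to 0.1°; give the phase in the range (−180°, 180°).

-72.1 dB, -84.3°

Substitute s = j20000:
Numerator: 5 = 5 + j0
Denominator: (j20000) + 2000 = 2000 + j20000
|N| = √(5² + 0²) ≈ 5, ∠N ≈ 0.00°
|D| = √(2000² + 20000²) ≈ 20100, ∠D ≈ 84.29°
|L| = 5 / 20100 ≈ 0.00024876
Gain = 20 log₁₀(0.00024876) ≈ -72.08 dB
∠L = 0.00° − 84.29° = -84.29°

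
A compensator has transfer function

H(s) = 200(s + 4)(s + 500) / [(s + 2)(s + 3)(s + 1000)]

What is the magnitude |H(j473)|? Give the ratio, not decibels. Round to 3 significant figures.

At s = jω = j473:
zero (s+4): 4 + j473 → |·| = √(4²+473²) = √223745 ≈ 473.02, ∠ = arctan(473/4) ≈ 89.52°
zero (s+500): 500 + j473 → |·| = √(500²+473²) = √473729 ≈ 688.28, ∠ = arctan(473/500) ≈ 43.41°
pole (s+2): 2 + j473 → |·| = √(2²+473²) = √223733 ≈ 473, ∠ = arctan(473/2) ≈ 89.76°
pole (s+3): 3 + j473 → |·| = √(3²+473²) = √223738 ≈ 473.01, ∠ = arctan(473/3) ≈ 89.64°
pole (s+1000): 1000 + j473 → |·| = √(1000²+473²) = √1223729 ≈ 1106.2, ∠ = arctan(473/1000) ≈ 25.31°
|H| = 200 · 3.2557e+05 / 2.4749e+08 ≈ 0.2631

0.263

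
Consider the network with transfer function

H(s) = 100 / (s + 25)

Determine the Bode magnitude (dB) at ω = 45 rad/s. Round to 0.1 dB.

5.8 dB

Substitute s = j45:
Numerator: 100 = 100 + j0
Denominator: (j45) + 25 = 25 + j45
|N| = √(100² + 0²) ≈ 100, ∠N ≈ 0.00°
|D| = √(25² + 45²) ≈ 51.478, ∠D ≈ 60.95°
|H| = 100 / 51.478 ≈ 1.9426
Gain = 20 log₁₀(1.9426) ≈ 5.77 dB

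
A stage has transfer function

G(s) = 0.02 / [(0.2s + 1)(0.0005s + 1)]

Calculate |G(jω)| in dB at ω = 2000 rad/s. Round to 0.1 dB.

At ω = 2000 rad/s:
pole (1 + j2000·0.2) = 1 + j400 → |·| ≈ 400, ∠ ≈ 89.86°
pole (1 + j2000·0.0005) = 1 + j1 → |·| ≈ 1.4142, ∠ ≈ 45.00°
|G| = 0.02 · 1 / (400 · 1.4142) ≈ 3.5356e-05
Gain = 20 log₁₀(3.5356e-05) ≈ -89.03 dB

-89.0 dB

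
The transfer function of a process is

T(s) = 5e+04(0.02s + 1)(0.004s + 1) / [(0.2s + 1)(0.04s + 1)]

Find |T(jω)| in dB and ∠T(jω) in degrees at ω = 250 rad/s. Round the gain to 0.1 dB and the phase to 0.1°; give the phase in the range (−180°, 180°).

57.1 dB, -49.5°

At ω = 250 rad/s:
zero (1 + j250·0.02) = 1 + j5 → |·| ≈ 5.099, ∠ ≈ 78.69°
zero (1 + j250·0.004) = 1 + j1 → |·| ≈ 1.4142, ∠ ≈ 45.00°
pole (1 + j250·0.2) = 1 + j50 → |·| ≈ 50.01, ∠ ≈ 88.85°
pole (1 + j250·0.04) = 1 + j10 → |·| ≈ 10.05, ∠ ≈ 84.29°
|T| = 5e+04 · 5.099 · 1.4142 / (50.01 · 10.05) ≈ 717.37
Gain = 20 log₁₀(717.37) ≈ 57.11 dB
∠T = (78.69° + 45.00°) − (88.85° + 84.29°) = -49.45°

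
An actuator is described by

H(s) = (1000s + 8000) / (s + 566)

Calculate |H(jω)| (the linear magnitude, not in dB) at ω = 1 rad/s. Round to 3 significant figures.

14.2

Substitute s = j1:
Numerator: 1000(j1) + 8000 = 8000 + j1000
Denominator: (j1) + 566 = 566 + j1
|N| = √(8000² + 1000²) ≈ 8062.3, ∠N ≈ 7.13°
|D| = √(566² + 1²) ≈ 566, ∠D ≈ 0.10°
|H| = 8062.3 / 566 ≈ 14.244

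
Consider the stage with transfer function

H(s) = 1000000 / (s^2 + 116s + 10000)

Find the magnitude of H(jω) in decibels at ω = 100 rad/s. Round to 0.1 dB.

38.7 dB

At s = jω = j100:
quadratic: (j100)² + 116·j100 + 10000 = 0 + j11600 → |·| ≈ 11600, ∠ ≈ 90.00°
|H| = 1000000 / 11600 ≈ 86.207
Gain = 20 log₁₀(86.207) ≈ 38.71 dB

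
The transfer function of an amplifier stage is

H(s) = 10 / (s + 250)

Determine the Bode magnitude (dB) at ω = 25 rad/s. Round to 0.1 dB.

At s = jω = j25:
pole (s+250): 250 + j25 → |·| = √(250²+25²) = √63125 ≈ 251.25, ∠ = arctan(25/250) ≈ 5.71°
|H| = 10 / 251.25 ≈ 0.039801
Gain = 20 log₁₀(0.039801) ≈ -28.00 dB

-28.0 dB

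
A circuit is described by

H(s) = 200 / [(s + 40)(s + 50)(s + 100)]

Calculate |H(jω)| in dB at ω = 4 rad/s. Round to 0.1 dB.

-60.1 dB

At s = jω = j4:
pole (s+40): 40 + j4 → |·| = √(40²+4²) = √1616 ≈ 40.2, ∠ = arctan(4/40) ≈ 5.71°
pole (s+50): 50 + j4 → |·| = √(50²+4²) = √2516 ≈ 50.16, ∠ = arctan(4/50) ≈ 4.57°
pole (s+100): 100 + j4 → |·| = √(100²+4²) = √10016 ≈ 100.08, ∠ = arctan(4/100) ≈ 2.29°
|H| = 200 / 2.018e+05 ≈ 0.00099108
Gain = 20 log₁₀(0.00099108) ≈ -60.08 dB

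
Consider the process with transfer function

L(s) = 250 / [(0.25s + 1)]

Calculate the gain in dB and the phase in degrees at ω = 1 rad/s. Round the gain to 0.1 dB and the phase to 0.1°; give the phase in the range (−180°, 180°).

47.7 dB, -14.0°

At ω = 1 rad/s:
pole (1 + j1·0.25) = 1 + j0.25 → |·| ≈ 1.0308, ∠ ≈ 14.04°
|L| = 250 · 1 / (1.0308) ≈ 242.53
Gain = 20 log₁₀(242.53) ≈ 47.70 dB
∠L = (0°) − (14.04°) = -14.04°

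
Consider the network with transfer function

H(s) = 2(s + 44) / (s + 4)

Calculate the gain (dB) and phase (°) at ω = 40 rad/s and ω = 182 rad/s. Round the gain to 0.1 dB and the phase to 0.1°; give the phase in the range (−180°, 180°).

At s = jω = j40:
zero (s+44): 44 + j40 → |·| = √(44²+40²) = √3536 ≈ 59.464, ∠ = arctan(40/44) ≈ 42.27°
pole (s+4): 4 + j40 → |·| = √(4²+40²) = √1616 ≈ 40.2, ∠ = arctan(40/4) ≈ 84.29°
|H| = 2 · 59.464 / 40.2 ≈ 2.9584
Gain = 20 log₁₀(2.9584) ≈ 9.42 dB
∠H = 42.27° − 84.29° = -42.02°

At s = jω = j182:
zero (s+44): 44 + j182 → |·| = √(44²+182²) = √35060 ≈ 187.24, ∠ = arctan(182/44) ≈ 76.41°
pole (s+4): 4 + j182 → |·| = √(4²+182²) = √33140 ≈ 182.04, ∠ = arctan(182/4) ≈ 88.74°
|H| = 2 · 187.24 / 182.04 ≈ 2.0571
Gain = 20 log₁₀(2.0571) ≈ 6.27 dB
∠H = 76.41° − 88.74° = -12.33°

ω = 40: 9.4 dB, -42.0°; ω = 182: 6.3 dB, -12.3°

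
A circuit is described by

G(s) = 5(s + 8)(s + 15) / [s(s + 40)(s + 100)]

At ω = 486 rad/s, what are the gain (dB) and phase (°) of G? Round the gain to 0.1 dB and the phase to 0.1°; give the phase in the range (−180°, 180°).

-40.0 dB, -76.4°

At s = jω = j486:
zero (s+8): 8 + j486 → |·| = √(8²+486²) = √236260 ≈ 486.07, ∠ = arctan(486/8) ≈ 89.06°
zero (s+15): 15 + j486 → |·| = √(15²+486²) = √236421 ≈ 486.23, ∠ = arctan(486/15) ≈ 88.23°
pole (s+40): 40 + j486 → |·| = √(40²+486²) = √237796 ≈ 487.64, ∠ = arctan(486/40) ≈ 85.29°
pole (s+100): 100 + j486 → |·| = √(100²+486²) = √246196 ≈ 496.18, ∠ = arctan(486/100) ≈ 78.37°
pole at origin: |s| = 486, ∠ = 90.00° (in denominator)
|G| = 5 · 2.3634e+05 / 1.1759e+08 ≈ 0.010049
Gain = 20 log₁₀(0.010049) ≈ -39.96 dB
∠G = 177.29° − 253.66° = -76.37°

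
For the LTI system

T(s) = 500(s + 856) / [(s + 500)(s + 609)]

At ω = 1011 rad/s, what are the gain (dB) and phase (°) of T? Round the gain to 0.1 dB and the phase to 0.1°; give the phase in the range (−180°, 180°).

-6.1 dB, -72.9°

At s = jω = j1011:
zero (s+856): 856 + j1011 → |·| = √(856²+1011²) = √1754857 ≈ 1324.7, ∠ = arctan(1011/856) ≈ 49.75°
pole (s+500): 500 + j1011 → |·| = √(500²+1011²) = √1272121 ≈ 1127.9, ∠ = arctan(1011/500) ≈ 63.68°
pole (s+609): 609 + j1011 → |·| = √(609²+1011²) = √1393002 ≈ 1180.3, ∠ = arctan(1011/609) ≈ 58.94°
|T| = 500 · 1324.7 / 1.3313e+06 ≈ 0.49752
Gain = 20 log₁₀(0.49752) ≈ -6.06 dB
∠T = 49.75° − 122.62° = -72.87°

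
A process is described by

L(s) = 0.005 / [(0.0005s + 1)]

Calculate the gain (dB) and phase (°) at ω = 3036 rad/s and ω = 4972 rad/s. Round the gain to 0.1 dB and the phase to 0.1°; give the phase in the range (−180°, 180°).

At ω = 3036 rad/s:
pole (1 + j3036·0.0005) = 1 + j1.518 → |·| ≈ 1.8178, ∠ ≈ 56.62°
|L| = 0.005 · 1 / (1.8178) ≈ 0.0027506
Gain = 20 log₁₀(0.0027506) ≈ -51.21 dB
∠L = (0°) − (56.62°) = -56.62°

At ω = 4972 rad/s:
pole (1 + j4972·0.0005) = 1 + j2.486 → |·| ≈ 2.6796, ∠ ≈ 68.09°
|L| = 0.005 · 1 / (2.6796) ≈ 0.001866
Gain = 20 log₁₀(0.001866) ≈ -54.58 dB
∠L = (0°) − (68.09°) = -68.09°

ω = 3036: -51.2 dB, -56.6°; ω = 4972: -54.6 dB, -68.1°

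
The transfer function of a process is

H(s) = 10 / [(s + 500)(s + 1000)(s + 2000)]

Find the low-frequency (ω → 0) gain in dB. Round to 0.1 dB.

H(0) = 10 / (500·1000·2000) = 1e-08
20 log₁₀(1e-08) ≈ -160.00 dB

-160.0 dB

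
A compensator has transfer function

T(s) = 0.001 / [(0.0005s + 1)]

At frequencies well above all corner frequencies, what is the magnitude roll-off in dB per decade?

Each pole contributes −20 dB/decade at high frequency; each zero contributes +20 dB/decade.
Net: 0 zero(s) − 1 pole(s) → -20 dB/decade.

-20 dB/decade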